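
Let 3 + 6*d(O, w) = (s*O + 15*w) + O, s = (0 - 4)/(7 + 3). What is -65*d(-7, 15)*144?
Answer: -339768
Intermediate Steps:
s = -⅖ (s = -4/10 = -4*⅒ = -⅖ ≈ -0.40000)
d(O, w) = -½ + O/10 + 5*w/2 (d(O, w) = -½ + ((-2*O/5 + 15*w) + O)/6 = -½ + ((15*w - 2*O/5) + O)/6 = -½ + (15*w + 3*O/5)/6 = -½ + (O/10 + 5*w/2) = -½ + O/10 + 5*w/2)
-65*d(-7, 15)*144 = -65*(-½ + (⅒)*(-7) + (5/2)*15)*144 = -65*(-½ - 7/10 + 75/2)*144 = -65*363/10*144 = -4719/2*144 = -339768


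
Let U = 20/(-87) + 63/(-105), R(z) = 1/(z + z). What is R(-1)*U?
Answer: 361/870 ≈ 0.41494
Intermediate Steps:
R(z) = 1/(2*z)
U = -361/435 (U = 20*(-1/87) + 63*(-1/105) = -20/87 - ⅗ = -361/435 ≈ -0.82989)
R(-1)*U = ((½)/(-1))*(-361/435) = ((½)*(-1))*(-361/435) = -½*(-361/435) = 361/870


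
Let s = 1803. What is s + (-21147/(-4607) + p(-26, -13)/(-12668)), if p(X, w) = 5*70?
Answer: 52746009487/29180738 ≈ 1807.6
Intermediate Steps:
p(X, w) = 350
s + (-21147/(-4607) + p(-26, -13)/(-12668)) = 1803 + (-21147/(-4607) + 350/(-12668)) = 1803 + (-21147*(-1/4607) + 350*(-1/12668)) = 1803 + (21147/4607 - 175/6334) = 1803 + 133138873/29180738 = 52746009487/29180738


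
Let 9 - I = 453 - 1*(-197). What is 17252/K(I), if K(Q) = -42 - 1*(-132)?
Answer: 8626/45 ≈ 191.69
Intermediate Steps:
I = -641 (I = 9 - (453 - 1*(-197)) = 9 - (453 + 197) = 9 - 1*650 = 9 - 650 = -641)
K(Q) = 90 (K(Q) = -42 + 132 = 90)
17252/K(I) = 17252/90 = 17252*(1/90) = 8626/45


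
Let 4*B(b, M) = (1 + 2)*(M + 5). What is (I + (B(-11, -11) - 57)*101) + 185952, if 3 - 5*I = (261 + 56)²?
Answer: 1596433/10 ≈ 1.5964e+5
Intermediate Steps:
B(b, M) = 15/4 + 3*M/4 (B(b, M) = ((1 + 2)*(M + 5))/4 = (3*(5 + M))/4 = (15 + 3*M)/4 = 15/4 + 3*M/4)
I = -100486/5 (I = ⅗ - (261 + 56)²/5 = ⅗ - ⅕*317² = ⅗ - ⅕*100489 = ⅗ - 100489/5 = -100486/5 ≈ -20097.)
(I + (B(-11, -11) - 57)*101) + 185952 = (-100486/5 + ((15/4 + (¾)*(-11)) - 57)*101) + 185952 = (-100486/5 + ((15/4 - 33/4) - 57)*101) + 185952 = (-100486/5 + (-9/2 - 57)*101) + 185952 = (-100486/5 - 123/2*101) + 185952 = (-100486/5 - 12423/2) + 185952 = -263087/10 + 185952 = 1596433/10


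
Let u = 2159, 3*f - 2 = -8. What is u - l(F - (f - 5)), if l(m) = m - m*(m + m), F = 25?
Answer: 4175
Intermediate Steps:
f = -2 (f = ⅔ + (⅓)*(-8) = ⅔ - 8/3 = -2)
l(m) = m - 2*m² (l(m) = m - m*2*m = m - 2*m²)
u - l(F - (f - 5)) = 2159 - (25 - (-2 - 5))*(1 - 2*(25 - (-2 - 5))) = 2159 - (25 - 1*(-7))*(1 - 2*(25 - 1*(-7))) = 2159 - (25 + 7)*(1 - 2*(25 + 7)) = 2159 - 32*(1 - 2*32) = 2159 - 32*(1 - 64) = 2159 - 32*(-63) = 2159 - 1*(-2016) = 2159 + 2016 = 4175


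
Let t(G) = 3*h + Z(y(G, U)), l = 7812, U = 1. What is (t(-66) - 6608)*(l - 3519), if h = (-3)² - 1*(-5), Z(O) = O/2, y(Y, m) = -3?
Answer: -56388555/2 ≈ -2.8194e+7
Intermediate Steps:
Z(O) = O/2 (Z(O) = O*(½) = O/2)
h = 14 (h = 9 + 5 = 14)
t(G) = 81/2 (t(G) = 3*14 + (½)*(-3) = 42 - 3/2 = 81/2)
(t(-66) - 6608)*(l - 3519) = (81/2 - 6608)*(7812 - 3519) = -13135/2*4293 = -56388555/2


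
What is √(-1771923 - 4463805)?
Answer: 4*I*√389733 ≈ 2497.1*I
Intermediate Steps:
√(-1771923 - 4463805) = √(-6235728) = 4*I*√389733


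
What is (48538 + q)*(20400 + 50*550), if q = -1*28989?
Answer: 936397100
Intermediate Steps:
q = -28989
(48538 + q)*(20400 + 50*550) = (48538 - 28989)*(20400 + 50*550) = 19549*(20400 + 27500) = 19549*47900 = 936397100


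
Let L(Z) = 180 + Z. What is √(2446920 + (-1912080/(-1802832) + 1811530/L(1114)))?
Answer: 6*√75918354937628430/1056551 ≈ 1564.7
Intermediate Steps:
√(2446920 + (-1912080/(-1802832) + 1811530/L(1114))) = √(2446920 + (-1912080/(-1802832) + 1811530/(180 + 1114))) = √(2446920 + (-1912080*(-1/1802832) + 1811530/1294)) = √(2446920 + (39835/37559 + 1811530*(1/1294))) = √(2446920 + (39835/37559 + 905765/647)) = √(2446920 + 34045400880/24300673) = √(59495848178040/24300673) = 6*√75918354937628430/1056551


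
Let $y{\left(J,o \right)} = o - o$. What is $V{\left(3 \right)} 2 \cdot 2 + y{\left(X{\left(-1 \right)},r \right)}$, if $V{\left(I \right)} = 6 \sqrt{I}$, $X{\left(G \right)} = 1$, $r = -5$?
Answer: $24 \sqrt{3} \approx 41.569$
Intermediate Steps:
$y{\left(J,o \right)} = 0$
$V{\left(3 \right)} 2 \cdot 2 + y{\left(X{\left(-1 \right)},r \right)} = 6 \sqrt{3} \cdot 2 \cdot 2 + 0 = 6 \sqrt{3} \cdot 4 + 0 = 24 \sqrt{3} + 0 = 24 \sqrt{3}$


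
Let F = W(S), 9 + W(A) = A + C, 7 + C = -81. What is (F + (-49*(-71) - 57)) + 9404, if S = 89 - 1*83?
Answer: 12735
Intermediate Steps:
C = -88 (C = -7 - 81 = -88)
S = 6 (S = 89 - 83 = 6)
W(A) = -97 + A (W(A) = -9 + (A - 88) = -9 + (-88 + A) = -97 + A)
F = -91 (F = -97 + 6 = -91)
(F + (-49*(-71) - 57)) + 9404 = (-91 + (-49*(-71) - 57)) + 9404 = (-91 + (3479 - 57)) + 9404 = (-91 + 3422) + 9404 = 3331 + 9404 = 12735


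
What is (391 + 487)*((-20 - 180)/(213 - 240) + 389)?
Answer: 9397234/27 ≈ 3.4805e+5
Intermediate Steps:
(391 + 487)*((-20 - 180)/(213 - 240) + 389) = 878*(-200/(-27) + 389) = 878*(-200*(-1/27) + 389) = 878*(200/27 + 389) = 878*(10703/27) = 9397234/27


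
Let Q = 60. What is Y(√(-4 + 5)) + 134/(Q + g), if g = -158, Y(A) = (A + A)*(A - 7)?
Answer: -655/49 ≈ -13.367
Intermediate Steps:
Y(A) = 2*A*(-7 + A) (Y(A) = (2*A)*(-7 + A) = 2*A*(-7 + A))
Y(√(-4 + 5)) + 134/(Q + g) = 2*√(-4 + 5)*(-7 + √(-4 + 5)) + 134/(60 - 158) = 2*√1*(-7 + √1) + 134/(-98) = 2*1*(-7 + 1) - 1/98*134 = 2*1*(-6) - 67/49 = -12 - 67/49 = -655/49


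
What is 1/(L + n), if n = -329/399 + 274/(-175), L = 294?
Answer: 9975/2908807 ≈ 0.0034292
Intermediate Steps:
n = -23843/9975 (n = -329*1/399 + 274*(-1/175) = -47/57 - 274/175 = -23843/9975 ≈ -2.3903)
1/(L + n) = 1/(294 - 23843/9975) = 1/(2908807/9975) = 9975/2908807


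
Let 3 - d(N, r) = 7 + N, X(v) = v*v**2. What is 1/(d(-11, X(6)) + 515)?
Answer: 1/522 ≈ 0.0019157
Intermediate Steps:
X(v) = v**3
d(N, r) = -4 - N (d(N, r) = 3 - (7 + N) = 3 + (-7 - N) = -4 - N)
1/(d(-11, X(6)) + 515) = 1/((-4 - 1*(-11)) + 515) = 1/((-4 + 11) + 515) = 1/(7 + 515) = 1/522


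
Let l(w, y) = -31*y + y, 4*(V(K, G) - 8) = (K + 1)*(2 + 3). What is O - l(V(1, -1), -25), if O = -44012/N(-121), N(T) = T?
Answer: -46738/121 ≈ -386.26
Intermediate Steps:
V(K, G) = 37/4 + 5*K/4 (V(K, G) = 8 + ((K + 1)*(2 + 3))/4 = 8 + ((1 + K)*5)/4 = 8 + (5 + 5*K)/4 = 8 + (5/4 + 5*K/4) = 37/4 + 5*K/4)
l(w, y) = -30*y
O = 44012/121 (O = -44012/(-121) = -44012*(-1/121) = 44012/121 ≈ 363.74)
O - l(V(1, -1), -25) = 44012/121 - (-30)*(-25) = 44012/121 - 1*750 = 44012/121 - 750 = -46738/121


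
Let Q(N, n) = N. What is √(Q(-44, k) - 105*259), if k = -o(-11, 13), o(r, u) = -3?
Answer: I*√27239 ≈ 165.04*I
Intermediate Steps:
k = 3 (k = -1*(-3) = 3)
√(Q(-44, k) - 105*259) = √(-44 - 105*259) = √(-44 - 27195) = √(-27239) = I*√27239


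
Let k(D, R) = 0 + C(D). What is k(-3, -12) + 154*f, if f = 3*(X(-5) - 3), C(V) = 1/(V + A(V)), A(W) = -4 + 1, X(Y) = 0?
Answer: -8317/6 ≈ -1386.2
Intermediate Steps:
A(W) = -3
C(V) = 1/(-3 + V) (C(V) = 1/(V - 3) = 1/(-3 + V))
k(D, R) = 1/(-3 + D) (k(D, R) = 0 + 1/(-3 + D) = 1/(-3 + D))
f = -9 (f = 3*(0 - 3) = 3*(-3) = -9)
k(-3, -12) + 154*f = 1/(-3 - 3) + 154*(-9) = 1/(-6) - 1386 = -1/6 - 1386 = -8317/6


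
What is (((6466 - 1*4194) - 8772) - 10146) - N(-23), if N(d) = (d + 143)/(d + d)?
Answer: -382798/23 ≈ -16643.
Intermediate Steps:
N(d) = (143 + d)/(2*d) (N(d) = (143 + d)/((2*d)) = (143 + d)*(1/(2*d)) = (143 + d)/(2*d))
(((6466 - 1*4194) - 8772) - 10146) - N(-23) = (((6466 - 1*4194) - 8772) - 10146) - (143 - 23)/(2*(-23)) = (((6466 - 4194) - 8772) - 10146) - (-1)*120/(2*23) = ((2272 - 8772) - 10146) - 1*(-60/23) = (-6500 - 10146) + 60/23 = -16646 + 60/23 = -382798/23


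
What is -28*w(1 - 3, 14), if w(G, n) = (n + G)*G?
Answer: 672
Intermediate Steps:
w(G, n) = G*(G + n) (w(G, n) = (G + n)*G = G*(G + n))
-28*w(1 - 3, 14) = -28*(1 - 3)*((1 - 3) + 14) = -(-56)*(-2 + 14) = -(-56)*12 = -28*(-24) = 672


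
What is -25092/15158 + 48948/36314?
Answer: -42309276/137611903 ≈ -0.30745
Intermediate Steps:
-25092/15158 + 48948/36314 = -25092*1/15158 + 48948*(1/36314) = -12546/7579 + 24474/18157 = -42309276/137611903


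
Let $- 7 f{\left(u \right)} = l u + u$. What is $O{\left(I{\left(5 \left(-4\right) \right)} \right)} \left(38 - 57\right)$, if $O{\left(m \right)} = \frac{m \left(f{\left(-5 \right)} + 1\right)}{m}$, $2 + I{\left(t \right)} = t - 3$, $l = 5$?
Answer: $- \frac{703}{7} \approx -100.43$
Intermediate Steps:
$f{\left(u \right)} = - \frac{6 u}{7}$ ($f{\left(u \right)} = - \frac{5 u + u}{7} = - \frac{6 u}{7}$)
$I{\left(t \right)} = -5 + t$ ($I{\left(t \right)} = -2 + \left(t - 3\right) = -2 + \left(-3 + t\right) = -5 + t$)
$O{\left(m \right)} = \frac{37}{7}$ ($O{\left(m \right)} = \frac{m \left(\left(- \frac{6}{7}\right) \left(-5\right) + 1\right)}{m} = \frac{m \left(\frac{30}{7} + 1\right)}{m} = \frac{m \frac{37}{7}}{m} = \frac{\frac{37}{7} m}{m} = \frac{37}{7}$)
$O{\left(I{\left(5 \left(-4\right) \right)} \right)} \left(38 - 57\right) = \frac{37 \left(38 - 57\right)}{7} = \frac{37}{7} \left(-19\right) = - \frac{703}{7}$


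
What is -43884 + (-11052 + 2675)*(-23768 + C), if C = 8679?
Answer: 126356669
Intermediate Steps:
-43884 + (-11052 + 2675)*(-23768 + C) = -43884 + (-11052 + 2675)*(-23768 + 8679) = -43884 - 8377*(-15089) = -43884 + 126400553 = 126356669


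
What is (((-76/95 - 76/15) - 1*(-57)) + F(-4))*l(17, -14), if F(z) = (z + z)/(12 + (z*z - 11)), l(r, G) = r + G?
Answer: 12919/85 ≈ 151.99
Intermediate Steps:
l(r, G) = G + r
F(z) = 2*z/(1 + z²) (F(z) = (2*z)/(12 + (z² - 11)) = (2*z)/(12 + (-11 + z²)) = (2*z)/(1 + z²) = 2*z/(1 + z²))
(((-76/95 - 76/15) - 1*(-57)) + F(-4))*l(17, -14) = (((-76/95 - 76/15) - 1*(-57)) + 2*(-4)/(1 + (-4)²))*(-14 + 17) = (((-76*1/95 - 76*1/15) + 57) + 2*(-4)/(1 + 16))*3 = (((-⅘ - 76/15) + 57) + 2*(-4)/17)*3 = ((-88/15 + 57) + 2*(-4)*(1/17))*3 = (767/15 - 8/17)*3 = (12919/255)*3 = 12919/85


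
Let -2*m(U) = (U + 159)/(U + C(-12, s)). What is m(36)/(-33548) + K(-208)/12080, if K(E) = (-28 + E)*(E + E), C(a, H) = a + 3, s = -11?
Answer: 3705358579/455917320 ≈ 8.1273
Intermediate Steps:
C(a, H) = 3 + a
m(U) = -(159 + U)/(2*(-9 + U)) (m(U) = -(U + 159)/(2*(U + (3 - 12))) = -(159 + U)/(2*(U - 9)) = -(159 + U)/(2*(-9 + U)))
K(E) = 2*E*(-28 + E) (K(E) = (-28 + E)*(2*E) = 2*E*(-28 + E))
m(36)/(-33548) + K(-208)/12080 = ((-159 - 1*36)/(2*(-9 + 36)))/(-33548) + (2*(-208)*(-28 - 208))/12080 = ((1/2)*(-159 - 36)/27)*(-1/33548) + (2*(-208)*(-236))*(1/12080) = ((1/2)*(1/27)*(-195))*(-1/33548) + 98176*(1/12080) = -65/18*(-1/33548) + 6136/755 = 65/603864 + 6136/755 = 3705358579/455917320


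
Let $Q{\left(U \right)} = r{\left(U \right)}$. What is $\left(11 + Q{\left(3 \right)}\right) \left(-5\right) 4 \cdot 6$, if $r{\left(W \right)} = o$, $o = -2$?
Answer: $-1080$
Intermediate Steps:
$r{\left(W \right)} = -2$
$Q{\left(U \right)} = -2$
$\left(11 + Q{\left(3 \right)}\right) \left(-5\right) 4 \cdot 6 = \left(11 - 2\right) \left(-5\right) 4 \cdot 6 = 9 \left(\left(-20\right) 6\right) = 9 \left(-120\right) = -1080$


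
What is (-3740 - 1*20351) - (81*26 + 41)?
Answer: -26238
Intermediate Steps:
(-3740 - 1*20351) - (81*26 + 41) = (-3740 - 20351) - (2106 + 41) = -24091 - 1*2147 = -24091 - 2147 = -26238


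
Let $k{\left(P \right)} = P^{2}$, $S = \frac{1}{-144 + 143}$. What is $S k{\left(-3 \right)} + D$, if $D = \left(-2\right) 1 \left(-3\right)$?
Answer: $-3$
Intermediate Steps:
$S = -1$ ($S = \frac{1}{-1} = -1$)
$D = 6$ ($D = \left(-2\right) \left(-3\right) = 6$)
$S k{\left(-3 \right)} + D = - \left(-3\right)^{2} + 6 = \left(-1\right) 9 + 6 = -9 + 6 = -3$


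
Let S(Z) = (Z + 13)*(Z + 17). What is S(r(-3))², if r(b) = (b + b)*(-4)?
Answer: 2301289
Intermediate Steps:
r(b) = -8*b (r(b) = (2*b)*(-4) = -8*b)
S(Z) = (13 + Z)*(17 + Z)
S(r(-3))² = (221 + (-8*(-3))² + 30*(-8*(-3)))² = (221 + 24² + 30*24)² = (221 + 576 + 720)² = 1517² = 2301289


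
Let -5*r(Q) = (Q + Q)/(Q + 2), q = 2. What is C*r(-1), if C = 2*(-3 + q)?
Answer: -⅘ ≈ -0.80000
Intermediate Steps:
C = -2 (C = 2*(-3 + 2) = 2*(-1) = -2)
r(Q) = -2*Q/(5*(2 + Q)) (r(Q) = -(Q + Q)/(5*(Q + 2)) = -2*Q/(5*(2 + Q)))
C*r(-1) = -(-4)*(-1)/(10 + 5*(-1)) = -(-4)*(-1)/(10 - 5) = -(-4)*(-1)/5 = -2*⅖ = -⅘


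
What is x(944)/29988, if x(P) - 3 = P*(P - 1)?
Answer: 890195/29988 ≈ 29.685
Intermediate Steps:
x(P) = 3 + P*(-1 + P) (x(P) = 3 + P*(P - 1) = 3 + P*(-1 + P))
x(944)/29988 = (3 + 944² - 1*944)/29988 = (3 + 891136 - 944)*(1/29988) = 890195*(1/29988) = 890195/29988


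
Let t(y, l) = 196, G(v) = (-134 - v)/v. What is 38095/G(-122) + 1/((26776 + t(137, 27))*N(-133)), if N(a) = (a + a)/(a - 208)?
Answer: 757826730313/1956696 ≈ 3.8730e+5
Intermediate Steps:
N(a) = 2*a/(-208 + a) (N(a) = (2*a)/(-208 + a) = 2*a/(-208 + a))
G(v) = (-134 - v)/v
38095/G(-122) + 1/((26776 + t(137, 27))*N(-133)) = 38095/(((-134 - 1*(-122))/(-122))) + 1/((26776 + 196)*((2*(-133)/(-208 - 133)))) = 38095/((-(-134 + 122)/122)) + 1/(26972*((2*(-133)/(-341)))) = 38095/((-1/122*(-12))) + 1/(26972*((2*(-133)*(-1/341)))) = 38095/(6/61) + 1/(26972*(266/341)) = 38095*(61/6) + (1/26972)*(341/266) = 2323795/6 + 31/652232 = 757826730313/1956696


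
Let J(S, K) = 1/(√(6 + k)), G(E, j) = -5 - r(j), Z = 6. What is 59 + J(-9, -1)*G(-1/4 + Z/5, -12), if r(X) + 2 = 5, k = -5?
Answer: 51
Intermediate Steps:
r(X) = 3 (r(X) = -2 + 5 = 3)
G(E, j) = -8 (G(E, j) = -5 - 1*3 = -5 - 3 = -8)
J(S, K) = 1 (J(S, K) = 1/(√(6 - 5)) = 1/(√1) = 1/1 = 1)
59 + J(-9, -1)*G(-1/4 + Z/5, -12) = 59 + 1*(-8) = 59 - 8 = 51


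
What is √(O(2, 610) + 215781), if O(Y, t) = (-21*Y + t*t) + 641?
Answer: 8*√9195 ≈ 767.13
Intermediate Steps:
O(Y, t) = 641 + t² - 21*Y (O(Y, t) = (-21*Y + t²) + 641 = (t² - 21*Y) + 641 = 641 + t² - 21*Y)
√(O(2, 610) + 215781) = √((641 + 610² - 21*2) + 215781) = √((641 + 372100 - 42) + 215781) = √(372699 + 215781) = √588480 = 8*√9195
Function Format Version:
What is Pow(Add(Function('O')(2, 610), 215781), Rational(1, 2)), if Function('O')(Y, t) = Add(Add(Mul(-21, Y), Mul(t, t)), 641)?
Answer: Mul(8, Pow(9195, Rational(1, 2))) ≈ 767.13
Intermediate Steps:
Function('O')(Y, t) = Add(641, Pow(t, 2), Mul(-21, Y)) (Function('O')(Y, t) = Add(Add(Mul(-21, Y), Pow(t, 2)), 641) = Add(Add(Pow(t, 2), Mul(-21, Y)), 641) = Add(641, Pow(t, 2), Mul(-21, Y)))
Pow(Add(Function('O')(2, 610), 215781), Rational(1, 2)) = Pow(Add(Add(641, Pow(610, 2), Mul(-21, 2)), 215781), Rational(1, 2)) = Pow(Add(Add(641, 372100, -42), 215781), Rational(1, 2)) = Pow(Add(372699, 215781), Rational(1, 2)) = Pow(588480, Rational(1, 2)) = Mul(8, Pow(9195, Rational(1, 2)))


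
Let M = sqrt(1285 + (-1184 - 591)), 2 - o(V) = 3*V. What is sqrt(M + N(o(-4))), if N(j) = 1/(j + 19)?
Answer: sqrt(33 + 7623*I*sqrt(10))/33 ≈ 3.3291 + 3.3246*I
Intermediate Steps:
o(V) = 2 - 3*V
N(j) = 1/(19 + j)
M = 7*I*sqrt(10) (M = sqrt(1285 - 1775) = sqrt(-490) = 7*I*sqrt(10) ≈ 22.136*I)
sqrt(M + N(o(-4))) = sqrt(7*I*sqrt(10) + 1/(19 + (2 - 3*(-4)))) = sqrt(7*I*sqrt(10) + 1/(19 + (2 + 12))) = sqrt(7*I*sqrt(10) + 1/(19 + 14)) = sqrt(7*I*sqrt(10) + 1/33) = sqrt(1/33 + 7*I*sqrt(10))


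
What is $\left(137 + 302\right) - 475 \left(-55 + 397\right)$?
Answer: $-162011$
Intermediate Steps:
$\left(137 + 302\right) - 475 \left(-55 + 397\right) = 439 - 162450 = -162011$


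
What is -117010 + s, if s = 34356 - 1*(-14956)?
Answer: -67698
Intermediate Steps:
s = 49312 (s = 34356 + 14956 = 49312)
-117010 + s = -117010 + 49312 = -67698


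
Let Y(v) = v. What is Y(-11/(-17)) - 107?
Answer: -1808/17 ≈ -106.35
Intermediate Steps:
Y(-11/(-17)) - 107 = -11/(-17) - 107 = -11*(-1/17) - 107 = 11/17 - 107 = -1808/17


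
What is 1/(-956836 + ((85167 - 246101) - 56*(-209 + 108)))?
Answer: -1/1112114 ≈ -8.9919e-7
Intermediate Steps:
1/(-956836 + ((85167 - 246101) - 56*(-209 + 108))) = 1/(-956836 + (-160934 - 56*(-101))) = 1/(-956836 + (-160934 + 5656)) = 1/(-956836 - 155278) = 1/(-1112114) = -1/1112114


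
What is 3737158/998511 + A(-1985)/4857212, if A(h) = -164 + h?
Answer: 18150022883357/4849979611332 ≈ 3.7423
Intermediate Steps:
3737158/998511 + A(-1985)/4857212 = 3737158/998511 + (-164 - 1985)/4857212 = 3737158*(1/998511) - 2149*1/4857212 = 3737158/998511 - 2149/4857212 = 18150022883357/4849979611332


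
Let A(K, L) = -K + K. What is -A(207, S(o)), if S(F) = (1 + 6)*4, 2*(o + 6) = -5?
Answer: 0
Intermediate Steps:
o = -17/2 (o = -6 + (1/2)*(-5) = -6 - 5/2 = -17/2 ≈ -8.5000)
S(F) = 28 (S(F) = 7*4 = 28)
A(K, L) = 0
-A(207, S(o)) = -1*0 = 0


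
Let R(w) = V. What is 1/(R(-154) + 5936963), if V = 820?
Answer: 1/5937783 ≈ 1.6841e-7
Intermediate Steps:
R(w) = 820
1/(R(-154) + 5936963) = 1/(820 + 5936963) = 1/5937783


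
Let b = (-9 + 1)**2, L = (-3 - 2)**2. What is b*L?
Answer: 1600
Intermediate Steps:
L = 25 (L = (-5)**2 = 25)
b = 64 (b = (-8)**2 = 64)
b*L = 64*25 = 1600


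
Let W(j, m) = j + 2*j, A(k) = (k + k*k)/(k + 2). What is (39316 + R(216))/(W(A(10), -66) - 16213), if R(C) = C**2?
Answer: -171944/32371 ≈ -5.3117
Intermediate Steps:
A(k) = (k + k**2)/(2 + k)
W(j, m) = 3*j
(39316 + R(216))/(W(A(10), -66) - 16213) = (39316 + 216**2)/(3*(10*(1 + 10)/(2 + 10)) - 16213) = (39316 + 46656)/(3*(10*11/12) - 16213) = 85972/(3*(10*(1/12)*11) - 16213) = 85972/(3*(55/6) - 16213) = 85972/(55/2 - 16213) = 85972/(-32371/2) = 85972*(-2/32371) = -171944/32371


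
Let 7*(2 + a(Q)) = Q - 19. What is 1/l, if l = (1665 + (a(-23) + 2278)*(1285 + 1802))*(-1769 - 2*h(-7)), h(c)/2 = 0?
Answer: -1/12399195195 ≈ -8.0650e-11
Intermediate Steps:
a(Q) = -33/7 + Q/7 (a(Q) = -2 + (Q - 19)/7 = -2 + (-19 + Q)/7 = -2 + (-19/7 + Q/7) = -33/7 + Q/7)
h(c) = 0 (h(c) = 2*0 = 0)
l = -12399195195 (l = (1665 + ((-33/7 + (⅐)*(-23)) + 2278)*(1285 + 1802))*(-1769 - 2*0) = (1665 + ((-33/7 - 23/7) + 2278)*3087)*(-1769 + 0) = (1665 + (-8 + 2278)*3087)*(-1769) = (1665 + 2270*3087)*(-1769) = (1665 + 7007490)*(-1769) = 7009155*(-1769) = -12399195195)
1/l = 1/(-12399195195) = -1/12399195195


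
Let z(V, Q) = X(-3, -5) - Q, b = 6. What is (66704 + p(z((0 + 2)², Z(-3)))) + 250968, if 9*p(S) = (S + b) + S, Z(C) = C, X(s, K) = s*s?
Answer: 953026/3 ≈ 3.1768e+5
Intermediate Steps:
X(s, K) = s²
z(V, Q) = 9 - Q (z(V, Q) = (-3)² - Q = 9 - Q)
p(S) = ⅔ + 2*S/9 (p(S) = ((S + 6) + S)/9 = ((6 + S) + S)/9 = (6 + 2*S)/9 = ⅔ + 2*S/9)
(66704 + p(z((0 + 2)², Z(-3)))) + 250968 = (66704 + (⅔ + 2*(9 - 1*(-3))/9)) + 250968 = (66704 + (⅔ + 2*(9 + 3)/9)) + 250968 = (66704 + (⅔ + (2/9)*12)) + 250968 = (66704 + (⅔ + 8/3)) + 250968 = (66704 + 10/3) + 250968 = 200122/3 + 250968 = 953026/3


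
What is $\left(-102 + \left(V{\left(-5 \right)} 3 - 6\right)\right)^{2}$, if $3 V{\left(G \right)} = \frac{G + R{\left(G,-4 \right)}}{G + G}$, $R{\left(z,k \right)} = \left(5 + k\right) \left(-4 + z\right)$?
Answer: $\frac{284089}{25} \approx 11364.0$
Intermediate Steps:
$R{\left(z,k \right)} = \left(-4 + z\right) \left(5 + k\right)$
$V{\left(G \right)} = \frac{-4 + 2 G}{6 G}$ ($V{\left(G \right)} = \frac{\left(G - \left(4 - G\right)\right) \frac{1}{G + G}}{3} = \frac{\left(G + \left(-20 + 16 + 5 G - 4 G\right)\right) \frac{1}{2 G}}{3} = \frac{\left(G + \left(-4 + G\right)\right) \frac{1}{2 G}}{3} = \frac{\left(-4 + 2 G\right) \frac{1}{2 G}}{3} = \frac{\frac{1}{2} \frac{1}{G} \left(-4 + 2 G\right)}{3} = \frac{-4 + 2 G}{6 G}$)
$\left(-102 + \left(V{\left(-5 \right)} 3 - 6\right)\right)^{2} = \left(-102 - \left(6 - \frac{-2 - 5}{3 \left(-5\right)} 3\right)\right)^{2} = \left(-102 - \left(6 - \frac{1}{3} \left(- \frac{1}{5}\right) \left(-7\right) 3\right)\right)^{2} = \left(-102 + \left(\frac{7}{15} \cdot 3 - 6\right)\right)^{2} = \left(-102 + \left(\frac{7}{5} - 6\right)\right)^{2} = \left(-102 - \frac{23}{5}\right)^{2} = \left(- \frac{533}{5}\right)^{2} = \frac{284089}{25}$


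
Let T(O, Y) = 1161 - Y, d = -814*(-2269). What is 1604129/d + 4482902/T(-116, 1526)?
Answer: -8279182068247/674142590 ≈ -12281.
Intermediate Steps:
d = 1846966
1604129/d + 4482902/T(-116, 1526) = 1604129/1846966 + 4482902/(1161 - 1*1526) = 1604129*(1/1846966) + 4482902/(1161 - 1526) = 1604129/1846966 + 4482902/(-365) = 1604129/1846966 + 4482902*(-1/365) = 1604129/1846966 - 4482902/365 = -8279182068247/674142590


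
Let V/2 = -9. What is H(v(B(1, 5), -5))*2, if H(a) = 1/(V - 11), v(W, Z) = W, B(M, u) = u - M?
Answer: -2/29 ≈ -0.068966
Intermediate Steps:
V = -18 (V = 2*(-9) = -18)
H(a) = -1/29 (H(a) = 1/(-18 - 11) = 1/(-29) = -1/29)
H(v(B(1, 5), -5))*2 = -1/29*2 = -2/29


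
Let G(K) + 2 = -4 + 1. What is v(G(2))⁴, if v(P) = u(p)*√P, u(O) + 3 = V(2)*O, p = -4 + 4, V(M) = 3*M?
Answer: 2025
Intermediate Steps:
G(K) = -5 (G(K) = -2 + (-4 + 1) = -2 - 3 = -5)
p = 0
u(O) = -3 + 6*O (u(O) = -3 + (3*2)*O = -3 + 6*O)
v(P) = -3*√P (v(P) = (-3 + 6*0)*√P = (-3 + 0)*√P = -3*√P)
v(G(2))⁴ = (-3*I*√5)⁴ = 2025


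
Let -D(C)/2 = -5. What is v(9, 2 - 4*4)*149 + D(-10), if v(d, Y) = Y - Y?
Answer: 10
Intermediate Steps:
D(C) = 10 (D(C) = -2*(-5) = 10)
v(d, Y) = 0
v(9, 2 - 4*4)*149 + D(-10) = 0*149 + 10 = 0 + 10 = 10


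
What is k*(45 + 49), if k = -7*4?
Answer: -2632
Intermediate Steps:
k = -28
k*(45 + 49) = -28*(45 + 49) = -28*94 = -2632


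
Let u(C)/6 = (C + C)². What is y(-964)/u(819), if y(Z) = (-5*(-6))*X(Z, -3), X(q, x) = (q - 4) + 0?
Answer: -1210/670761 ≈ -0.0018039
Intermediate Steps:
X(q, x) = -4 + q (X(q, x) = (-4 + q) + 0 = -4 + q)
u(C) = 24*C² (u(C) = 6*(C + C)² = 6*(2*C)² = 6*(4*C²) = 24*C²)
y(Z) = -120 + 30*Z (y(Z) = (-5*(-6))*(-4 + Z) = 30*(-4 + Z) = -120 + 30*Z)
y(-964)/u(819) = (-120 + 30*(-964))/((24*819²)) = (-120 - 28920)/((24*670761)) = -29040/16098264 = -29040*1/16098264 = -1210/670761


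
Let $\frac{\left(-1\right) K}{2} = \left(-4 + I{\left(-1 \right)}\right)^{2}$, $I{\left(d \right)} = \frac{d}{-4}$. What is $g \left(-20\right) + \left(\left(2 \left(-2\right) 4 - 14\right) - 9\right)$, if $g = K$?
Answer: $\frac{1047}{2} \approx 523.5$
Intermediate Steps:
$I{\left(d \right)} = - \frac{d}{4}$ ($I{\left(d \right)} = d \left(- \frac{1}{4}\right) = - \frac{d}{4}$)
$K = - \frac{225}{8}$ ($K = - 2 \left(-4 - - \frac{1}{4}\right)^{2} = - 2 \left(-4 + \frac{1}{4}\right)^{2} = - 2 \left(- \frac{15}{4}\right)^{2} = \left(-2\right) \frac{225}{16} = - \frac{225}{8} \approx -28.125$)
$g = - \frac{225}{8} \approx -28.125$
$g \left(-20\right) + \left(\left(2 \left(-2\right) 4 - 14\right) - 9\right) = \left(- \frac{225}{8}\right) \left(-20\right) + \left(\left(2 \left(-2\right) 4 - 14\right) - 9\right) = \frac{1125}{2} - 39 = \frac{1047}{2}$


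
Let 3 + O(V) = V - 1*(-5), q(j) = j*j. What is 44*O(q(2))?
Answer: 264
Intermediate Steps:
q(j) = j²
O(V) = 2 + V (O(V) = -3 + (V - 1*(-5)) = -3 + (V + 5) = -3 + (5 + V) = 2 + V)
44*O(q(2)) = 44*(2 + 2²) = 44*(2 + 4) = 44*6 = 264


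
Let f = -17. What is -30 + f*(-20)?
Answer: 310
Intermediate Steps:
-30 + f*(-20) = -30 - 17*(-20) = -30 + 340 = 310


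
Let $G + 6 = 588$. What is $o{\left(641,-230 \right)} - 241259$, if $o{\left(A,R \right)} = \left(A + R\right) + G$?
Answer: $-240266$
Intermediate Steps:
$G = 582$ ($G = -6 + 588 = 582$)
$o{\left(A,R \right)} = 582 + A + R$ ($o{\left(A,R \right)} = \left(A + R\right) + 582 = 582 + A + R$)
$o{\left(641,-230 \right)} - 241259 = \left(582 + 641 - 230\right) - 241259 = 993 - 241259 = -240266$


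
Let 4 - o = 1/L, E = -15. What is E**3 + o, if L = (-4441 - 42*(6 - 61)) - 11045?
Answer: -44416295/13176 ≈ -3371.0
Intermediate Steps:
L = -13176 (L = (-4441 - 42*(-55)) - 11045 = (-4441 + 2310) - 11045 = -2131 - 11045 = -13176)
o = 52705/13176 (o = 4 - 1/(-13176) = 4 - 1*(-1/13176) = 4 + 1/13176 = 52705/13176 ≈ 4.0001)
E**3 + o = (-15)**3 + 52705/13176 = -3375 + 52705/13176 = -44416295/13176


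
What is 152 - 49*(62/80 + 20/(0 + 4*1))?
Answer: -5239/40 ≈ -130.98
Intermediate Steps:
152 - 49*(62/80 + 20/(0 + 4*1)) = 152 - 49*(62*(1/80) + 20/(0 + 4)) = 152 - 49*(31/40 + 20/4) = 152 - 49*(31/40 + 20*(¼)) = 152 - 49*(31/40 + 5) = 152 - 49*231/40 = 152 - 11319/40 = -5239/40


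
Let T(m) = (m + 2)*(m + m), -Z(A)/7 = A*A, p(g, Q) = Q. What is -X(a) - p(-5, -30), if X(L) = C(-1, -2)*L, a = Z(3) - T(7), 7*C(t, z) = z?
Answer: -24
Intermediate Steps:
C(t, z) = z/7
Z(A) = -7*A² (Z(A) = -7*A*A = -7*A²)
T(m) = 2*m*(2 + m) (T(m) = (2 + m)*(2*m) = 2*m*(2 + m))
a = -189 (a = -7*3² - 2*7*(2 + 7) = -7*9 - 2*7*9 = -63 - 1*126 = -63 - 126 = -189)
X(L) = -2*L/7 (X(L) = ((⅐)*(-2))*L = -2*L/7)
-X(a) - p(-5, -30) = -(-2)*(-189)/7 - 1*(-30) = -1*54 + 30 = -54 + 30 = -24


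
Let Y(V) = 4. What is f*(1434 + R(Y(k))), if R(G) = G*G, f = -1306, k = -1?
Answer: -1893700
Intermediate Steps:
R(G) = G²
f*(1434 + R(Y(k))) = -1306*(1434 + 4²) = -1306*(1434 + 16) = -1306*1450 = -1893700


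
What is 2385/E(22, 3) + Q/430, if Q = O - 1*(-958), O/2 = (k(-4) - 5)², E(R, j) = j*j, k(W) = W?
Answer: 11507/43 ≈ 267.60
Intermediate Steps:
E(R, j) = j²
O = 162 (O = 2*(-4 - 5)² = 2*(-9)² = 2*81 = 162)
Q = 1120 (Q = 162 - 1*(-958) = 162 + 958 = 1120)
2385/E(22, 3) + Q/430 = 2385/(3²) + 1120/430 = 2385/9 + 1120*(1/430) = 2385*(⅑) + 112/43 = 265 + 112/43 = 11507/43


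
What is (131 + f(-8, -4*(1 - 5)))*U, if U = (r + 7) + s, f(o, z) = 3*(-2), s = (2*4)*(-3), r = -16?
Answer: -4125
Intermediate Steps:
s = -24 (s = 8*(-3) = -24)
f(o, z) = -6
U = -33 (U = (-16 + 7) - 24 = -9 - 24 = -33)
(131 + f(-8, -4*(1 - 5)))*U = (131 - 6)*(-33) = 125*(-33) = -4125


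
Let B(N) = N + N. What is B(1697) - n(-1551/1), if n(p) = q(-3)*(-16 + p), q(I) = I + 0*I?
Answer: -1307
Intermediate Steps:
q(I) = I (q(I) = I + 0 = I)
B(N) = 2*N
n(p) = 48 - 3*p (n(p) = -3*(-16 + p) = 48 - 3*p)
B(1697) - n(-1551/1) = 2*1697 - (48 - (-4653)/1) = 3394 - (48 - (-4653)) = 3394 - (48 - 3*(-1551)) = 3394 - (48 + 4653) = 3394 - 1*4701 = 3394 - 4701 = -1307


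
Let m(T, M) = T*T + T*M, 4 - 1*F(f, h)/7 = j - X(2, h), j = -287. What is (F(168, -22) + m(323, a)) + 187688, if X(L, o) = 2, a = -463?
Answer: 144519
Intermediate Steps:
F(f, h) = 2051 (F(f, h) = 28 - 7*(-287 - 1*2) = 28 - 7*(-287 - 2) = 28 - 7*(-289) = 28 + 2023 = 2051)
m(T, M) = T**2 + M*T
(F(168, -22) + m(323, a)) + 187688 = (2051 + 323*(-463 + 323)) + 187688 = (2051 + 323*(-140)) + 187688 = (2051 - 45220) + 187688 = -43169 + 187688 = 144519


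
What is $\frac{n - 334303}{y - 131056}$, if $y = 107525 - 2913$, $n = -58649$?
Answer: $\frac{98238}{6611} \approx 14.86$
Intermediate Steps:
$y = 104612$ ($y = 107525 - 2913 = 104612$)
$\frac{n - 334303}{y - 131056} = \frac{-58649 - 334303}{104612 - 131056} = - \frac{392952}{-26444} = \left(-392952\right) \left(- \frac{1}{26444}\right) = \frac{98238}{6611}$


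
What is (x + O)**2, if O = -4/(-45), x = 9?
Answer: 167281/2025 ≈ 82.608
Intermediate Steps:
O = 4/45 (O = -4*(-1/45) = 4/45 ≈ 0.088889)
(x + O)**2 = (9 + 4/45)**2 = (409/45)**2 = 167281/2025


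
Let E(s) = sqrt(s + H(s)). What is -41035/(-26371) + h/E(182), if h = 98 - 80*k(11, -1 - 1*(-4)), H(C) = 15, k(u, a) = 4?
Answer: 41035/26371 - 222*sqrt(197)/197 ≈ -14.261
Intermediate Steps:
E(s) = sqrt(15 + s) (E(s) = sqrt(s + 15) = sqrt(15 + s))
h = -222 (h = 98 - 80*4 = 98 - 320 = -222)
-41035/(-26371) + h/E(182) = -41035/(-26371) - 222/sqrt(15 + 182) = -41035*(-1/26371) - 222*sqrt(197)/197 = 41035/26371 - 222*sqrt(197)/197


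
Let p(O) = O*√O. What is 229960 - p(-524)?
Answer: 229960 + 1048*I*√131 ≈ 2.2996e+5 + 11995.0*I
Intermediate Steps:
p(O) = O^(3/2)
229960 - p(-524) = 229960 - (-524)^(3/2) = 229960 - (-1048)*I*√131 = 229960 + 1048*I*√131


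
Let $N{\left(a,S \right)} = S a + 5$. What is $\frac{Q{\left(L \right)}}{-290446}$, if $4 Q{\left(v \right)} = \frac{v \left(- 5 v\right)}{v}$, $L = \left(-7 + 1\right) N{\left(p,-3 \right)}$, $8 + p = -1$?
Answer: $- \frac{120}{145223} \approx -0.00082632$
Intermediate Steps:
$p = -9$ ($p = -8 - 1 = -9$)
$N{\left(a,S \right)} = 5 + S a$
$L = -192$ ($L = \left(-7 + 1\right) \left(5 - -27\right) = - 6 \left(5 + 27\right) = \left(-6\right) 32 = -192$)
$Q{\left(v \right)} = - \frac{5 v}{4}$ ($Q{\left(v \right)} = \frac{v \left(- 5 v\right) \frac{1}{v}}{4} = \frac{- 5 v^{2} \frac{1}{v}}{4} = \frac{\left(-5\right) v}{4} = - \frac{5 v}{4}$)
$\frac{Q{\left(L \right)}}{-290446} = \frac{\left(- \frac{5}{4}\right) \left(-192\right)}{-290446} = 240 \left(- \frac{1}{290446}\right) = - \frac{120}{145223}$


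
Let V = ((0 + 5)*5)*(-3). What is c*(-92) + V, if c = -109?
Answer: 9953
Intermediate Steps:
V = -75 (V = (5*5)*(-3) = 25*(-3) = -75)
c*(-92) + V = -109*(-92) - 75 = 10028 - 75 = 9953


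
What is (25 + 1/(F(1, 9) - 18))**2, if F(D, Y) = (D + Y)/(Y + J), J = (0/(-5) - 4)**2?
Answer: 4818025/7744 ≈ 622.16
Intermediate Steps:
J = 16 (J = (0*(-1/5) - 4)**2 = (0 - 4)**2 = (-4)**2 = 16)
F(D, Y) = (D + Y)/(16 + Y) (F(D, Y) = (D + Y)/(Y + 16) = (D + Y)/(16 + Y))
(25 + 1/(F(1, 9) - 18))**2 = (25 + 1/((1 + 9)/(16 + 9) - 18))**2 = (25 + 1/(10/25 - 18))**2 = (25 + 1/((1/25)*10 - 18))**2 = (25 + 1/(2/5 - 18))**2 = (25 + 1/(-88/5))**2 = (25 - 5/88)**2 = (2195/88)**2 = 4818025/7744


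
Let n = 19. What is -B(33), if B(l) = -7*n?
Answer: 133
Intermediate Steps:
B(l) = -133 (B(l) = -7*19 = -133)
-B(33) = -1*(-133) = 133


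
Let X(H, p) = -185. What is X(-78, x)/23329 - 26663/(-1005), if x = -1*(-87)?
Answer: 621835202/23445645 ≈ 26.522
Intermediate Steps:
x = 87
X(-78, x)/23329 - 26663/(-1005) = -185/23329 - 26663/(-1005) = -185*1/23329 - 26663*(-1/1005) = -185/23329 + 26663/1005 = 621835202/23445645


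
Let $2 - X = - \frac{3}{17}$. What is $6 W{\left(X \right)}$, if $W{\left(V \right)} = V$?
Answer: $\frac{222}{17} \approx 13.059$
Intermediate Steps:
$X = \frac{37}{17}$ ($X = 2 - - \frac{3}{17} = 2 + \frac{3}{17} = \frac{37}{17} \approx 2.1765$)
$6 W{\left(X \right)} = 6 \cdot \frac{37}{17} = \frac{222}{17}$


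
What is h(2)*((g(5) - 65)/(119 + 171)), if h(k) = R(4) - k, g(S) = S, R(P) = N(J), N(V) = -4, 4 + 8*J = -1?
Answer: 36/29 ≈ 1.2414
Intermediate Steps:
J = -5/8 (J = -½ + (⅛)*(-1) = -½ - ⅛ = -5/8 ≈ -0.62500)
R(P) = -4
h(k) = -4 - k
h(2)*((g(5) - 65)/(119 + 171)) = (-4 - 1*2)*((5 - 65)/(119 + 171)) = (-4 - 2)*(-60/290) = -(-360)/290 = -6*(-6/29) = 36/29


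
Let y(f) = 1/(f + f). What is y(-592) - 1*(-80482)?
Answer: 95290687/1184 ≈ 80482.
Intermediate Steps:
y(f) = 1/(2*f)
y(-592) - 1*(-80482) = (½)/(-592) - 1*(-80482) = (½)*(-1/592) + 80482 = -1/1184 + 80482 = 95290687/1184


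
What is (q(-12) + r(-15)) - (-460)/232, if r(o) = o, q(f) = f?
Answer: -1451/58 ≈ -25.017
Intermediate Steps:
(q(-12) + r(-15)) - (-460)/232 = (-12 - 15) - (-460)/232 = -27 - (-460)/232 = -27 - 1*(-115/58) = -27 + 115/58 = -1451/58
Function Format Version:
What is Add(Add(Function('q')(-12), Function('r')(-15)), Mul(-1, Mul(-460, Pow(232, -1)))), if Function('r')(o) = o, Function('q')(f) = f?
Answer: Rational(-1451, 58) ≈ -25.017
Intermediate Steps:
Add(Add(Function('q')(-12), Function('r')(-15)), Mul(-1, Mul(-460, Pow(232, -1)))) = Add(Add(-12, -15), Mul(-1, Mul(-460, Pow(232, -1)))) = Add(-27, Mul(-1, Mul(-460, Rational(1, 232)))) = Add(-27, Mul(-1, Rational(-115, 58))) = Add(-27, Rational(115, 58)) = Rational(-1451, 58)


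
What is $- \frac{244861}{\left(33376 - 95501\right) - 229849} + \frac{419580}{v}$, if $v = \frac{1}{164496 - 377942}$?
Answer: $- \frac{26148511922825459}{291974} \approx -8.9558 \cdot 10^{10}$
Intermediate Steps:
$v = - \frac{1}{213446}$ ($v = \frac{1}{-213446} = - \frac{1}{213446} \approx -4.685 \cdot 10^{-6}$)
$- \frac{244861}{\left(33376 - 95501\right) - 229849} + \frac{419580}{v} = - \frac{244861}{\left(33376 - 95501\right) - 229849} + \frac{419580}{- \frac{1}{213446}} = - \frac{244861}{\left(33376 - 95501\right) - 229849} + 419580 \left(-213446\right) = - \frac{244861}{-62125 - 229849} - 89557672680 = - \frac{244861}{-291974} - 89557672680 = \left(-244861\right) \left(- \frac{1}{291974}\right) - 89557672680 = \frac{244861}{291974} - 89557672680 = - \frac{26148511922825459}{291974}$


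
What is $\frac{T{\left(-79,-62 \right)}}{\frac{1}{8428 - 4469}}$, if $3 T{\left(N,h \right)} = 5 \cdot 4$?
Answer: $\frac{79180}{3} \approx 26393.0$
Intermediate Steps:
$T{\left(N,h \right)} = \frac{20}{3}$ ($T{\left(N,h \right)} = \frac{5 \cdot 4}{3} = \frac{1}{3} \cdot 20 = \frac{20}{3}$)
$\frac{T{\left(-79,-62 \right)}}{\frac{1}{8428 - 4469}} = \frac{20}{3 \frac{1}{8428 - 4469}} = \frac{20}{3 \cdot \frac{1}{3959}} = \frac{20 \frac{1}{\frac{1}{3959}}}{3} = \frac{20}{3} \cdot 3959 = \frac{79180}{3}$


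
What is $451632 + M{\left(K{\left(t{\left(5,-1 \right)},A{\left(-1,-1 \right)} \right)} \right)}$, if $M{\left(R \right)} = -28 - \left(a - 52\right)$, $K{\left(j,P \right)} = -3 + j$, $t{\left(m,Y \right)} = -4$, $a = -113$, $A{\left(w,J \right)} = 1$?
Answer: $451769$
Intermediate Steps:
$M{\left(R \right)} = 137$ ($M{\left(R \right)} = -28 - \left(-113 - 52\right) = -28 - -165 = -28 + 165 = 137$)
$451632 + M{\left(K{\left(t{\left(5,-1 \right)},A{\left(-1,-1 \right)} \right)} \right)} = 451632 + 137 = 451769$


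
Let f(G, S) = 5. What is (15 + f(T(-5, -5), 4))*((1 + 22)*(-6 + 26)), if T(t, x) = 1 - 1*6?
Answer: 9200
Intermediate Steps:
T(t, x) = -5 (T(t, x) = 1 - 6 = -5)
(15 + f(T(-5, -5), 4))*((1 + 22)*(-6 + 26)) = (15 + 5)*((1 + 22)*(-6 + 26)) = 20*(23*20) = 20*460 = 9200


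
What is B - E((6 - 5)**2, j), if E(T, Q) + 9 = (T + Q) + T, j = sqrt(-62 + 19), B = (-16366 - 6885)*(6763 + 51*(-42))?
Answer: -107442864 - I*sqrt(43) ≈ -1.0744e+8 - 6.5574*I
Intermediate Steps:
B = -107442871 (B = -23251*(6763 - 2142) = -23251*4621 = -107442871)
j = I*sqrt(43) (j = sqrt(-43) = I*sqrt(43) ≈ 6.5574*I)
E(T, Q) = -9 + Q + 2*T (E(T, Q) = -9 + ((T + Q) + T) = -9 + ((Q + T) + T) = -9 + (Q + 2*T) = -9 + Q + 2*T)
B - E((6 - 5)**2, j) = -107442871 - (-9 + I*sqrt(43) + 2*(6 - 5)**2) = -107442871 - (-9 + I*sqrt(43) + 2*1**2) = -107442871 - (-9 + I*sqrt(43) + 2*1) = -107442871 - (-9 + I*sqrt(43) + 2) = -107442871 - (-7 + I*sqrt(43)) = -107442871 + (7 - I*sqrt(43)) = -107442864 - I*sqrt(43)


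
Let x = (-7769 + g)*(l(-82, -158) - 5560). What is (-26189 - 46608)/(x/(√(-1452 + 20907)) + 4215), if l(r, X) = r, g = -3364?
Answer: 663284405725/438338910345069 - 508061473738*√19455/438338910345069 ≈ -0.16015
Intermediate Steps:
x = 62812386 (x = (-7769 - 3364)*(-82 - 5560) = -11133*(-5642) = 62812386)
(-26189 - 46608)/(x/(√(-1452 + 20907)) + 4215) = (-26189 - 46608)/(62812386/(√(-1452 + 20907)) + 4215) = -72797/(62812386/(√19455) + 4215) = -72797/(62812386*(√19455/19455) + 4215) = -72797/(20937462*√19455/6485 + 4215) = -72797/(4215 + 20937462*√19455/6485)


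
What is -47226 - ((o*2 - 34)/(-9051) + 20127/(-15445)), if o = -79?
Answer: -2200556870011/46597565 ≈ -47225.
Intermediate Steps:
-47226 - ((o*2 - 34)/(-9051) + 20127/(-15445)) = -47226 - ((-79*2 - 34)/(-9051) + 20127/(-15445)) = -47226 - ((-158 - 34)*(-1/9051) + 20127*(-1/15445)) = -47226 - (-192*(-1/9051) - 20127/15445) = -47226 - (64/3017 - 20127/15445) = -47226 - 1*(-59734679/46597565) = -47226 + 59734679/46597565 = -2200556870011/46597565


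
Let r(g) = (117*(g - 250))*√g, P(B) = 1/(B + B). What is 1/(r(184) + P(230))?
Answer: -460/2321630394969599 - 3267950400*√46/2321630394969599 ≈ -9.5469e-6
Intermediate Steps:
P(B) = 1/(2*B)
r(g) = √g*(-29250 + 117*g) (r(g) = (117*(-250 + g))*√g = (-29250 + 117*g)*√g = √g*(-29250 + 117*g))
1/(r(184) + P(230)) = 1/(117*√184*(-250 + 184) + (½)/230) = 1/(117*(2*√46)*(-66) + (½)*(1/230)) = 1/(-15444*√46 + 1/460) = 1/(1/460 - 15444*√46)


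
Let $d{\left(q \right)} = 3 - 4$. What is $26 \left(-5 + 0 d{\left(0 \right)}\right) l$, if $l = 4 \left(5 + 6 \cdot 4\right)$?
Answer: $-15080$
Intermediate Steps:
$d{\left(q \right)} = -1$ ($d{\left(q \right)} = 3 - 4 = -1$)
$l = 116$ ($l = 4 \left(5 + 24\right) = 4 \cdot 29 = 116$)
$26 \left(-5 + 0 d{\left(0 \right)}\right) l = 26 \left(-5 + 0 \left(-1\right)\right) 116 = 26 \left(-5 + 0\right) 116 = 26 \left(-5\right) 116 = \left(-130\right) 116 = -15080$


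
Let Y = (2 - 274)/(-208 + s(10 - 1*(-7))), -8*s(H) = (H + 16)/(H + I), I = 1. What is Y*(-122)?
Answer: -1592832/9995 ≈ -159.36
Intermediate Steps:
s(H) = -(16 + H)/(8*(1 + H)) (s(H) = -(H + 16)/(8*(H + 1)) = -(16 + H)/(8*(1 + H)))
Y = 13056/9995 (Y = (2 - 274)/(-208 + (-16 - (10 - 1*(-7)))/(8*(1 + (10 - 1*(-7))))) = -272/(-208 + (-16 - (10 + 7))/(8*(1 + (10 + 7)))) = -272/(-208 + (-16 - 1*17)/(8*(1 + 17))) = -272/(-208 + (⅛)*(-16 - 17)/18) = -272/(-208 + (⅛)*(1/18)*(-33)) = -272/(-208 - 11/48) = -272/(-9995/48) = -272*(-48/9995) = 13056/9995 ≈ 1.3063)
Y*(-122) = (13056/9995)*(-122) = -1592832/9995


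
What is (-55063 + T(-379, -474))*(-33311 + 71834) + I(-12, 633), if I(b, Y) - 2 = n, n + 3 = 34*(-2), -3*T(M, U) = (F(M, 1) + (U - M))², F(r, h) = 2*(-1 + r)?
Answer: -11508284043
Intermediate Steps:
F(r, h) = -2 + 2*r
T(M, U) = -(-2 + M + U)²/3 (T(M, U) = -((-2 + 2*M) + (U - M))²/3 = -(-2 + M + U)²/3)
n = -71 (n = -3 + 34*(-2) = -3 - 68 = -71)
I(b, Y) = -69 (I(b, Y) = 2 - 71 = -69)
(-55063 + T(-379, -474))*(-33311 + 71834) + I(-12, 633) = (-55063 - (-2 - 379 - 474)²/3)*(-33311 + 71834) - 69 = (-55063 - ⅓*(-855)²)*38523 - 69 = (-55063 - ⅓*731025)*38523 - 69 = (-55063 - 243675)*38523 - 69 = -298738*38523 - 69 = -11508283974 - 69 = -11508284043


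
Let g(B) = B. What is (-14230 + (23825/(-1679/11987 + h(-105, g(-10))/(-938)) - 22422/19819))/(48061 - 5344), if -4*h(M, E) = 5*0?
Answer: -2044556741331/473818402139 ≈ -4.3151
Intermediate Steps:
h(M, E) = 0 (h(M, E) = -5*0/4 = -1/4*0 = 0)
(-14230 + (23825/(-1679/11987 + h(-105, g(-10))/(-938)) - 22422/19819))/(48061 - 5344) = (-14230 + (23825/(-1679/11987 + 0/(-938)) - 22422/19819))/(48061 - 5344) = (-14230 + (23825/(-1679*1/11987 + 0*(-1/938)) - 22422*1/19819))/42717 = (-14230 + (23825/(-1679/11987 + 0) - 22422/19819))*(1/42717) = (-14230 + (23825/(-1679/11987) - 22422/19819))*(1/42717) = (-14230 + (23825*(-11987/1679) - 22422/19819))*(1/42717) = (-14230 + (-285590275/1679 - 22422/19819))*(1/42717) = (-14230 - 5660151306763/33276101)*(1/42717) = -6133670223993/33276101*1/42717 = -2044556741331/473818402139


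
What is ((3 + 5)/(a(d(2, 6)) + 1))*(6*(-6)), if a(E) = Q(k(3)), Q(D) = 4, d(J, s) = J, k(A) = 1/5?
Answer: -288/5 ≈ -57.600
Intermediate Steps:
k(A) = ⅕
a(E) = 4
((3 + 5)/(a(d(2, 6)) + 1))*(6*(-6)) = ((3 + 5)/(4 + 1))*(6*(-6)) = (8/5)*(-36) = -288/5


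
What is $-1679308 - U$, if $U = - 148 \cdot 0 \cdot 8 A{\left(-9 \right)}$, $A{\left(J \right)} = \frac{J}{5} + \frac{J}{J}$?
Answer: $-1679308$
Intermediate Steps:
$A{\left(J \right)} = 1 + \frac{J}{5}$ ($A{\left(J \right)} = J \frac{1}{5} + 1 = \frac{J}{5} + 1 = 1 + \frac{J}{5}$)
$U = 0$ ($U = - 148 \cdot 0 \cdot 8 \left(1 + \frac{1}{5} \left(-9\right)\right) = \left(-148\right) 0 \left(1 - \frac{9}{5}\right) = 0 \left(- \frac{4}{5}\right) = 0$)
$-1679308 - U = -1679308 - 0 = -1679308 + 0 = -1679308$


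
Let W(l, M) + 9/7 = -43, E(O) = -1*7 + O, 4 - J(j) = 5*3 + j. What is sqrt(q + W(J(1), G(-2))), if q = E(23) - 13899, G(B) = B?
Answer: I*sqrt(682437)/7 ≈ 118.01*I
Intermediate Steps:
J(j) = -11 - j (J(j) = 4 - (5*3 + j) = 4 - (15 + j) = 4 + (-15 - j) = -11 - j)
E(O) = -7 + O
W(l, M) = -310/7 (W(l, M) = -9/7 - 43 = -310/7)
q = -13883 (q = (-7 + 23) - 13899 = 16 - 13899 = -13883)
sqrt(q + W(J(1), G(-2))) = sqrt(-13883 - 310/7) = sqrt(-97491/7) = I*sqrt(682437)/7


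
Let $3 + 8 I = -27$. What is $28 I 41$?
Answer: $-4305$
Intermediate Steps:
$I = - \frac{15}{4}$ ($I = - \frac{3}{8} + \frac{1}{8} \left(-27\right) = - \frac{3}{8} - \frac{27}{8} = - \frac{15}{4} \approx -3.75$)
$28 I 41 = 28 \left(- \frac{15}{4}\right) 41 = \left(-105\right) 41 = -4305$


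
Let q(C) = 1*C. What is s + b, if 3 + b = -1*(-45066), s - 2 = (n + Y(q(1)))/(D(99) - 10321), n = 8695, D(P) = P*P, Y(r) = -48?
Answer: 23425153/520 ≈ 45048.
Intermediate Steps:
q(C) = C
D(P) = P²
s = -7607/520 (s = 2 + (8695 - 48)/(99² - 10321) = 2 + 8647/(9801 - 10321) = 2 + 8647/(-520) = 2 + 8647*(-1/520) = 2 - 8647/520 = -7607/520 ≈ -14.629)
b = 45063 (b = -3 - 1*(-45066) = -3 + 45066 = 45063)
s + b = -7607/520 + 45063 = 23425153/520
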